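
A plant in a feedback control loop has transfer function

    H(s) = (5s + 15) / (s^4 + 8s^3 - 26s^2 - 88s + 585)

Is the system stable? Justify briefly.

unstable

The denominator s^4 + 8s^3 - 26s^2 - 88s + 585 factors as (s + 9)(s^2 - 6s + 13)(s + 5), giving poles at s = -9, 3 ± 2j, -5.
Since the pole(s) at s = 3 ± 2j lie in the right half-plane, the system is unstable.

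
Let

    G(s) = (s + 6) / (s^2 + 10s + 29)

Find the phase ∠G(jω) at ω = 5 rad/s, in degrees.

At s = j5: numerator = 6 + j5, denominator = 4 + j50.
∠G = ∠num − ∠den = 39.806° − (85.426°) = -45.62°.

∠G(j5) ≈ -45.62°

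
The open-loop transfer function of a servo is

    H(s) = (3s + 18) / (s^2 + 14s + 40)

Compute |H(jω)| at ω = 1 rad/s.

Substitute s = j1: numerator = 18 + j3, denominator = 39 + j14.
|H(j1)| = |18 + j3| / |39 + j14| = 18.248 / 41.437 ≈ 0.4404.

|H(j1)| ≈ 0.4404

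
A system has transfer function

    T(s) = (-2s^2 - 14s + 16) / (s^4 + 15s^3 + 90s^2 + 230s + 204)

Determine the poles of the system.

The poles are the roots of the denominator s^4 + 15s^3 + 90s^2 + 230s + 204 = 0.
Trying s = -2: the polynomial evaluates to 0, so (s + 2) is a factor.
Dividing out leaves s^3 + 13s^2 + 64s + 102 = 0.
This factors further as (s + 3)(s^2 + 10s + 34) = 0.

s = -2, -3, -5 ± 3j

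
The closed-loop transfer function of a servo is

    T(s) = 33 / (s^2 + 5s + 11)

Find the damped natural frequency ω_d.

Comparing s^2 + 5s + 11 to s^2 + 2ζωₙs + ωₙ²: ωₙ = √11 ≈ 3.317 rad/s and ζ = 5/(2·√11) ≈ 0.7538.
ζωₙ = 5/2 = 2.5, so ω_d = ωₙ√(1−ζ²) = √(ωₙ² − (ζωₙ)²) = √(11 − 2.5²) = √4.75 ≈ 2.179 rad/s.

ω_d ≈ 2.179 rad/s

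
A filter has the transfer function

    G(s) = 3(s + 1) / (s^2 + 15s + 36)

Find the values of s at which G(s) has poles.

s = -3, -12

The poles are the roots of the denominator s^2 + 15s + 36 = 0.
Factoring: (s + 3)(s + 12) = 0, so s = -3 and s = -12.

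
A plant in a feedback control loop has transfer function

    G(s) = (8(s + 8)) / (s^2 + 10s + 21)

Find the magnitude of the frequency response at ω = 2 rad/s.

Substitute s = j2: numerator = 64 + j16, denominator = 17 + j20.
|G(j2)| = |64 + j16| / |17 + j20| = 65.970 / 26.249 ≈ 2.513.

|G(j2)| ≈ 2.513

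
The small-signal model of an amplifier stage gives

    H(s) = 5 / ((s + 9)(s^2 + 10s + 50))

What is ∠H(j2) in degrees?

∠H(j2) ≈ -36.03°

At s = j2: numerator = 5, denominator = 374 + j272.
∠H = ∠num − ∠den = 0° − (36.027°) = -36.03°.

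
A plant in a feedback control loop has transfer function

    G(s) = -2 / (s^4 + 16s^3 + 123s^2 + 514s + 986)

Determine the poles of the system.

s = -3 + 5j, -3 - 5j, -5 + 2j, -5 - 2j

The poles are the roots of the denominator s^4 + 16s^3 + 123s^2 + 514s + 986 = 0.
No real roots exist; factor into two real quadratics: (s^2 + 6s + 34)(s^2 + 10s + 29) = 0.
Each quadratic gives a conjugate pair via the quadratic formula.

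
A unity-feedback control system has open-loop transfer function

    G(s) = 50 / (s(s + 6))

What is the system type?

Type 1

The denominator has 1 factor of s at the origin (free integrator), so this is a Type 1 system.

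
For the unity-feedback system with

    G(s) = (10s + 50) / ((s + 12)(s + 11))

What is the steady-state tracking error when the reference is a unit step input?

G(s) has no poles at the origin.
This is a Type 0 system. Kp = lim_{s→0} G(s) = 50/132 = 25/66.
e_ss = 1/(1 + Kp) = 1/(1 + 25/66) = 66/91 ≈ 0.7253.

e_ss = 0.7253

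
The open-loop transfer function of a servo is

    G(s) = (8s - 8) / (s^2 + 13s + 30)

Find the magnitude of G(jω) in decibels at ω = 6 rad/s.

|G(j6)|_dB ≈ -4.12 dB

Substitute s = j6: numerator = -8 + j48, denominator = -6 + j78.
|G(j6)| = |-8 + j48| / |-6 + j78| = 48.662 / 78.230 ≈ 0.6220.
In decibels: 20·log₁₀(0.6220) ≈ -4.12 dB.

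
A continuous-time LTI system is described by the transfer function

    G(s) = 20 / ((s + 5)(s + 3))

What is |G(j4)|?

|G(j4)| ≈ 0.6247

Substitute s = j4: numerator = 20, denominator = -1 + j32.
|G(j4)| = |20| / |-1 + j32| = 20 / 32.016 ≈ 0.6247.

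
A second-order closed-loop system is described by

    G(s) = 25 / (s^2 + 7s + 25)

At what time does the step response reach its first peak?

Comparing s^2 + 7s + 25 to s^2 + 2ζωₙs + ωₙ²: ωₙ = 5 rad/s and ζ = 7/(2·5) = 0.7.
ζωₙ = 7/2 = 3.5, so ω_d = ωₙ√(1−ζ²) = √(ωₙ² − (ζωₙ)²) = √(25 − 3.5²) = √12.75 ≈ 3.571 rad/s.
t_p = π/ω_d = π/3.571 ≈ 0.8798 s.

t_p ≈ 0.8798 s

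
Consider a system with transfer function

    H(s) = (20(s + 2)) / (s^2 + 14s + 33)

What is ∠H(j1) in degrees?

∠H(j1) ≈ 2.936°

At s = j1: numerator = 40 + j20, denominator = 32 + j14.
∠H = ∠num − ∠den = 26.565° − (23.629°) = 2.936°.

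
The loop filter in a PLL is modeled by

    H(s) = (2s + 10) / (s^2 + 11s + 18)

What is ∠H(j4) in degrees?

∠H(j4) ≈ -48.74°

At s = j4: numerator = 10 + j8, denominator = 2 + j44.
∠H = ∠num − ∠den = 38.660° − (87.397°) = -48.74°.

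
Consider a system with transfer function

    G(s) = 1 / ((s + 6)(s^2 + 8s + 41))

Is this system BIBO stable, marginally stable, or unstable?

stable

The poles can be read from the denominator factors: s = -6, -4 ± 5j.
Since all poles lie strictly in the left half-plane, the system is stable.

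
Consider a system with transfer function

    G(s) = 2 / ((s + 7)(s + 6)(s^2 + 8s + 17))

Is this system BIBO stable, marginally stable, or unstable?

The poles can be read from the denominator factors: s = -7, -6, -4 + j, -4 - j.
Since all poles lie strictly in the left half-plane, the system is stable.

stable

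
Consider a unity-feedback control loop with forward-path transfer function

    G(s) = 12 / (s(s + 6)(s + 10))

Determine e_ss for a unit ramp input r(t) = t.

G(s) has one pole at the origin.
This is a Type 1 system. Kv = lim_{s→0} s·G(s) = 12/60 = 1/5.
e_ss = 1/Kv = 1/(1/5) = 5.

e_ss = 5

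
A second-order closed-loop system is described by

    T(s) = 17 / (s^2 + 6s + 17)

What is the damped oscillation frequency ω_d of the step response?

ω_d ≈ 2.828 rad/s

Comparing s^2 + 6s + 17 to s^2 + 2ζωₙs + ωₙ²: ωₙ = √17 ≈ 4.123 rad/s and ζ = 6/(2·√17) ≈ 0.7276.
ζωₙ = 6/2 = 3, so ω_d = ωₙ√(1−ζ²) = √(ωₙ² − (ζωₙ)²) = √(17 − 3²) = √8 ≈ 2.828 rad/s.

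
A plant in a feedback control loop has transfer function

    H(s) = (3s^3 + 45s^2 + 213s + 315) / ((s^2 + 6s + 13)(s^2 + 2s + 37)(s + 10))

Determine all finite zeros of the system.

s = -3, -7, -5

Set the numerator to zero: 3s^3 + 45s^2 + 213s + 315 = 0, i.e. 3·(s^3 + 15s^2 + 71s + 105) = 0.
Factoring: (s + 3)(s + 7)(s + 5) = 0.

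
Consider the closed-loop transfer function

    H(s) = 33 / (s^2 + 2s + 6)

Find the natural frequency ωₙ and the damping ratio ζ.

ωₙ ≈ 2.449 rad/s, ζ ≈ 0.4082

Compare the denominator to the standard form s^2 + 2ζωₙs + ωₙ².
ωₙ² = 6, so ωₙ = √6 ≈ 2.449 rad/s.
2ζωₙ = 2, so ζ = 2/(2·√6) ≈ 0.4082.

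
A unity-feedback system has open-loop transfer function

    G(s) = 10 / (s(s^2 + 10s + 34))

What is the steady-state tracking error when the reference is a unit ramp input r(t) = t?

G(s) has one pole at the origin.
This is a Type 1 system. Kv = lim_{s→0} s·G(s) = 10/34 = 5/17.
e_ss = 1/Kv = 1/(5/17) = 17/5 ≈ 3.400.

e_ss = 3.400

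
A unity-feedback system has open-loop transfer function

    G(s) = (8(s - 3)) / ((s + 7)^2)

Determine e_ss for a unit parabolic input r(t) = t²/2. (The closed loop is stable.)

G(s) has no poles at the origin.
This is a Type 0 system; Ka = lim_{s→0} s^2·G(s) = 0, so the steady-state error for a parabola input is infinite.

e_ss = ∞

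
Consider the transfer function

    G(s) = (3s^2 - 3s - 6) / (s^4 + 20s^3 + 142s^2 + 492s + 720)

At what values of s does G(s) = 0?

s = 2, -1

Set the numerator to zero: 3s^2 - 3s - 6 = 0, i.e. 3·(s^2 - s - 2) = 0.
Factoring: (s - 2)(s + 1) = 0.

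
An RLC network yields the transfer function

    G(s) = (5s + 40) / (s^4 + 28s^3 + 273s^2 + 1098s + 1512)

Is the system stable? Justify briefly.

The denominator s^4 + 28s^3 + 273s^2 + 1098s + 1512 factors as (s + 3)(s + 6)(s + 12)(s + 7), giving poles at s = -3, -6, -12, -7.
Since all poles lie strictly in the left half-plane, the system is stable.

stable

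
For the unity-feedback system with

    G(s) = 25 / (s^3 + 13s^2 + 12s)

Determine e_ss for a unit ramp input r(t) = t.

e_ss = 0.4800

G(s) has one pole at the origin.
This is a Type 1 system. Kv = lim_{s→0} s·G(s) = 25/12.
e_ss = 1/Kv = 1/(25/12) = 12/25 ≈ 0.4800.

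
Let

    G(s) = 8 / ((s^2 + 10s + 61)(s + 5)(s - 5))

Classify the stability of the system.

The poles can be read from the denominator factors: s = -5 + 6j, -5 - 6j, -5, 5.
Since the pole(s) at s = 5 lie in the right half-plane, the system is unstable.

unstable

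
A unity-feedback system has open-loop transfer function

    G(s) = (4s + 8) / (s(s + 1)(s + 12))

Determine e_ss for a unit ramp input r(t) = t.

G(s) has one pole at the origin.
This is a Type 1 system. Kv = lim_{s→0} s·G(s) = 8/12 = 2/3.
e_ss = 1/Kv = 1/(2/3) = 3/2 ≈ 1.500.

e_ss = 1.500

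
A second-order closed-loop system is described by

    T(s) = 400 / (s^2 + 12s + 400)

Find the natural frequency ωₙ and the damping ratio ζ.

Compare the denominator to the standard form s^2 + 2ζωₙs + ωₙ².
ωₙ² = 400, so ωₙ = 20 rad/s.
2ζωₙ = 12, so ζ = 12/(2·20) = 0.3.

ωₙ = 20 rad/s, ζ = 0.3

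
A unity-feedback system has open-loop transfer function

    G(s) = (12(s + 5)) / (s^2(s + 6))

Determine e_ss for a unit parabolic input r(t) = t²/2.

G(s) has 2 poles at the origin.
This is a Type 2 system. Ka = lim_{s→0} s^2·G(s) = 60/6 = 10.
e_ss = 1/Ka = 1/(10) = 1/10 ≈ 0.1000.

e_ss = 0.1000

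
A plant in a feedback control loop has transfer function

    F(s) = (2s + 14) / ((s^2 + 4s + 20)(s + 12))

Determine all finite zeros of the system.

s = -7

Set the numerator to zero: 2s + 14 = 0, i.e. 2·(s + 7) = 0.
So s = -7.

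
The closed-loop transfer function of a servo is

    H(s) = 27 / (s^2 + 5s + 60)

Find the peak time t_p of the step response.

t_p ≈ 0.4285 s

Comparing s^2 + 5s + 60 to s^2 + 2ζωₙs + ωₙ²: ωₙ = √60 ≈ 7.746 rad/s and ζ = 5/(2·√60) ≈ 0.3227.
ζωₙ = 5/2 = 2.5, so ω_d = ωₙ√(1−ζ²) = √(ωₙ² − (ζωₙ)²) = √(60 − 2.5²) = √53.75 ≈ 7.331 rad/s.
t_p = π/ω_d = π/7.331 ≈ 0.4285 s.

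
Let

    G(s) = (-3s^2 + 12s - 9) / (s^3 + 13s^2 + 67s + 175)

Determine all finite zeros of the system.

Set the numerator to zero: -3s^2 + 12s - 9 = 0, i.e. -3·(s^2 - 4s + 3) = 0.
Factoring: (s - 1)(s - 3) = 0.

s = 1, 3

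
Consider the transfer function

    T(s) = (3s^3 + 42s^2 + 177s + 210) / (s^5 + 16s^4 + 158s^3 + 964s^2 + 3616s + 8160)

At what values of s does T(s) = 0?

s = -7, -2, -5

Set the numerator to zero: 3s^3 + 42s^2 + 177s + 210 = 0, i.e. 3·(s^3 + 14s^2 + 59s + 70) = 0.
Factoring: (s + 7)(s + 2)(s + 5) = 0.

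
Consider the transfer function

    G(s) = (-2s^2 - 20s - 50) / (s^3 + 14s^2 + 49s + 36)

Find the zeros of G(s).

Set the numerator to zero: -2s^2 - 20s - 50 = 0, i.e. -2·(s^2 + 10s + 25) = 0.
Factoring: (s + 5)^2 = 0.

s = -5, -5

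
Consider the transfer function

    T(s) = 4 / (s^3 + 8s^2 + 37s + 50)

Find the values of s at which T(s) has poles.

The poles are the roots of the denominator s^3 + 8s^2 + 37s + 50 = 0.
Trying s = -2: the polynomial evaluates to 0, so (s + 2) is a factor.
Dividing out leaves s^2 + 6s + 25 = 0.
The quadratic formula then gives s = -3 ± 4j.

s = -3 + 4j, -3 - 4j, -2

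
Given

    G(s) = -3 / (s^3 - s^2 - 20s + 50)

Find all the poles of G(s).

The poles are the roots of the denominator s^3 - s^2 - 20s + 50 = 0.
Trying s = -5: the polynomial evaluates to 0, so (s + 5) is a factor.
Dividing out leaves s^2 - 6s + 10 = 0.
The quadratic formula then gives s = 3 ± 1j.

s = 3 ± j, -5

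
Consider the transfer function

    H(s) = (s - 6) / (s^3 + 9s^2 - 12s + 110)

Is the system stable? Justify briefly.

The denominator s^3 + 9s^2 - 12s + 110 factors as (s + 11)(s^2 - 2s + 10), giving poles at s = -11, 1 ± 3j.
Since the pole(s) at s = 1 ± 3j lie in the right half-plane, the system is unstable.

unstable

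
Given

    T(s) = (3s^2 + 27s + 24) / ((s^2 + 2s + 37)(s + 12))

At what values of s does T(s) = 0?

s = -1, -8

Set the numerator to zero: 3s^2 + 27s + 24 = 0, i.e. 3·(s^2 + 9s + 8) = 0.
Factoring: (s + 1)(s + 8) = 0.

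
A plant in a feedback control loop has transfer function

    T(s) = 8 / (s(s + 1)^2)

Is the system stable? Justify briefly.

The poles can be read from the denominator factors: s = 0, -1, -1.
Since the simple pole(s) at s = 0 lie on the jω-axis with none in the right half-plane, the system is marginally stable.

marginally stable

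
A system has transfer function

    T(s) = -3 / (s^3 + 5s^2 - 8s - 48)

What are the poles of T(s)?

The poles are the roots of the denominator s^3 + 5s^2 - 8s - 48 = 0.
Trying s = -4: the polynomial evaluates to 0, so (s + 4) is a factor.
Dividing out leaves s^2 + s - 12 = 0.
Factoring the quadratic: (s - 3)(s + 4) = 0.

s = -4, 3, -4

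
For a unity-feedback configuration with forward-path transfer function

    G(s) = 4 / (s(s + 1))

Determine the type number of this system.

Type 1

The denominator has 1 factor of s at the origin (free integrator), so this is a Type 1 system.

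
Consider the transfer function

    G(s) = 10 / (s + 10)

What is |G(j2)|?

|G(j2)| ≈ 0.9806

Substitute s = j2: numerator = 10, denominator = 10 + j2.
|G(j2)| = |10| / |10 + j2| = 10 / 10.198 ≈ 0.9806.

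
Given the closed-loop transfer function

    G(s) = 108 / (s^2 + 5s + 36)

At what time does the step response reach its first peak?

Comparing s^2 + 5s + 36 to s^2 + 2ζωₙs + ωₙ²: ωₙ = 6 rad/s and ζ = 5/(2·6) ≈ 0.4167.
ζωₙ = 5/2 = 2.5, so ω_d = ωₙ√(1−ζ²) = √(ωₙ² − (ζωₙ)²) = √(36 − 2.5²) = √29.75 ≈ 5.454 rad/s.
t_p = π/ω_d = π/5.454 ≈ 0.5760 s.

t_p ≈ 0.5760 s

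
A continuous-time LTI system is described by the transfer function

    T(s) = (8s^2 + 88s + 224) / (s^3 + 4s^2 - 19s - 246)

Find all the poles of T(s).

The poles are the roots of the denominator s^3 + 4s^2 - 19s - 246 = 0.
Trying s = 6: the polynomial evaluates to 0, so (s - 6) is a factor.
Dividing out leaves s^2 + 10s + 41 = 0.
The quadratic formula then gives s = -5 ± 4j.

s = 6, -5 + 4j, -5 - 4j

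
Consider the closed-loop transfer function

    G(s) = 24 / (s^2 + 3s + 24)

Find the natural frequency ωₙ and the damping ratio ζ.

ωₙ ≈ 4.899 rad/s, ζ ≈ 0.3062

Compare the denominator to the standard form s^2 + 2ζωₙs + ωₙ².
ωₙ² = 24, so ωₙ = √24 ≈ 4.899 rad/s.
2ζωₙ = 3, so ζ = 3/(2·√24) ≈ 0.3062.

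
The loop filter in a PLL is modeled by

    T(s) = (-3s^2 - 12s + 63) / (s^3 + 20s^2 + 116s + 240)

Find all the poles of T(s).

s = -4 + 2j, -4 - 2j, -12

The poles are the roots of the denominator s^3 + 20s^2 + 116s + 240 = 0.
Trying s = -12: the polynomial evaluates to 0, so (s + 12) is a factor.
Dividing out leaves s^2 + 8s + 20 = 0.
The quadratic formula then gives s = -4 ± 2j.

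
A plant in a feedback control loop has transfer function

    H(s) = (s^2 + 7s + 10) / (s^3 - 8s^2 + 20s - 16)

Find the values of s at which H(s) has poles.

The poles are the roots of the denominator s^3 - 8s^2 + 20s - 16 = 0.
Trying s = 2: the polynomial evaluates to 0, so (s - 2) is a factor.
Dividing out leaves s^2 - 6s + 8 = 0.
Factoring the quadratic: (s - 2)(s - 4) = 0.

s = 2, 2, 4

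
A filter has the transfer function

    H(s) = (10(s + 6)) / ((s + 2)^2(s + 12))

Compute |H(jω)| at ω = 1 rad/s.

Substitute s = j1: numerator = 60 + j10, denominator = 32 + j51.
|H(j1)| = |60 + j10| / |32 + j51| = 60.828 / 60.208 ≈ 1.010.

|H(j1)| ≈ 1.010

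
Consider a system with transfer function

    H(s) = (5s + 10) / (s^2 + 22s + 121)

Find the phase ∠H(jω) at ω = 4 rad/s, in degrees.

At s = j4: numerator = 10 + j20, denominator = 105 + j88.
∠H = ∠num − ∠den = 63.435° − (39.966°) = 23.47°.

∠H(j4) ≈ 23.47°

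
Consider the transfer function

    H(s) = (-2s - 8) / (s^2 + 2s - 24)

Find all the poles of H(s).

s = -6, 4

The poles are the roots of the denominator s^2 + 2s - 24 = 0.
Factoring: (s + 6)(s - 4) = 0, so s = -6 and s = 4.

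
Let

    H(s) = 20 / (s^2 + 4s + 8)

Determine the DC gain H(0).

H(0) = 5/2 ≈ 2.500

At s = 0 each factor (s + a) contributes a and each (s^2 + bs + c) contributes c.
H(0) = 20·1 / ((8)) = 20/8 = 5/2.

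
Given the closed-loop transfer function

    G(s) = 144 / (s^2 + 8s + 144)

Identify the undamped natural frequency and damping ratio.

Compare the denominator to the standard form s^2 + 2ζωₙs + ωₙ².
ωₙ² = 144, so ωₙ = 12 rad/s.
2ζωₙ = 8, so ζ = 8/(2·12) ≈ 0.3333.
With ζ = 0.3333 the response is underdamped.

ωₙ = 12 rad/s, ζ ≈ 0.3333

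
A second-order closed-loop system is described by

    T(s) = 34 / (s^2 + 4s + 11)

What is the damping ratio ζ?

ζ ≈ 0.6030

Compare the denominator to the standard form s^2 + 2ζωₙs + ωₙ².
ωₙ² = 11, so ωₙ = √11 ≈ 3.317 rad/s.
2ζωₙ = 4, so ζ = 4/(2·√11) ≈ 0.6030.
With ζ = 0.6030 the response is underdamped.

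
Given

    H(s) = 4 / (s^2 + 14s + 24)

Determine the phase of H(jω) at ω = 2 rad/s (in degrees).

At s = j2: numerator = 4, denominator = 20 + j28.
∠H = ∠num − ∠den = 0° − (54.462°) = -54.46°.

∠H(j2) ≈ -54.46°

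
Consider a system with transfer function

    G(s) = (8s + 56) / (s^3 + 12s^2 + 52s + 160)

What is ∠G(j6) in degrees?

At s = j6: numerator = 56 + j48, denominator = -272 + j96.
∠G = ∠num − ∠den = 40.601° − (160.56°) = -120.0°.

∠G(j6) ≈ -120.0°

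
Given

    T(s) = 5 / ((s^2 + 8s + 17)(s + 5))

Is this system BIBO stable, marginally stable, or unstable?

The poles can be read from the denominator factors: s = -4 + j, -4 - j, -5.
Since all poles lie strictly in the left half-plane, the system is stable.

stable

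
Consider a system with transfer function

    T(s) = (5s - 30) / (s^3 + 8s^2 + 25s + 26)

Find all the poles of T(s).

s = -3 + 2j, -3 - 2j, -2

The poles are the roots of the denominator s^3 + 8s^2 + 25s + 26 = 0.
Trying s = -2: the polynomial evaluates to 0, so (s + 2) is a factor.
Dividing out leaves s^2 + 6s + 13 = 0.
The quadratic formula then gives s = -3 ± 2j.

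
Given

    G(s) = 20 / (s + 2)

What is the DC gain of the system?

G(0) = 10

Set s = 0: G(0) = (20) / (2) = 10.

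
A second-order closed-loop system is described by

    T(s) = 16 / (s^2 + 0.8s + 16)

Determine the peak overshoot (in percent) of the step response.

%OS ≈ 72.9%

Comparing s^2 + 0.8s + 16 to s^2 + 2ζωₙs + ωₙ²: ωₙ = 4 rad/s and ζ = 0.8/(2·4) = 0.1.
%OS = 100·exp(−πζ/√(1−ζ²)) = 100·exp(−π·0.1/√(1−0.1²)) ≈ 72.9%.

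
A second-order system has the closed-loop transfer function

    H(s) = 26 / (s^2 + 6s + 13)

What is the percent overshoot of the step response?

%OS ≈ 0.898%

Comparing s^2 + 6s + 13 to s^2 + 2ζωₙs + ωₙ²: ωₙ = √13 ≈ 3.606 rad/s and ζ = 6/(2·√13) ≈ 0.8321.
%OS = 100·exp(−πζ/√(1−ζ²)) = 100·exp(−π·0.8321/√(1−0.8321²)) ≈ 0.898%.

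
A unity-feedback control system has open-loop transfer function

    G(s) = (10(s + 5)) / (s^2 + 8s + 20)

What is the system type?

The denominator has no factor of s at the origin — no free integrator — so this is a Type 0 system.

Type 0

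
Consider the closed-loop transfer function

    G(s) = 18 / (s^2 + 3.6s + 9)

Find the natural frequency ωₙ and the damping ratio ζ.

ωₙ = 3 rad/s, ζ = 0.6

Compare the denominator to the standard form s^2 + 2ζωₙs + ωₙ².
ωₙ² = 9, so ωₙ = 3 rad/s.
2ζωₙ = 3.6, so ζ = 3.6/(2·3) = 0.6.
With ζ = 0.6 the response is underdamped.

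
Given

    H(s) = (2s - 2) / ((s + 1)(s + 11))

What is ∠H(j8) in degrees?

At s = j8: numerator = -2 + j16, denominator = -53 + j96.
∠H = ∠num − ∠den = 97.125° − (118.90°) = -21.78°.

∠H(j8) ≈ -21.78°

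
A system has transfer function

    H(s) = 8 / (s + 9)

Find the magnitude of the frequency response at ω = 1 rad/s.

Substitute s = j1: numerator = 8, denominator = 9 + j1.
|H(j1)| = |8| / |9 + j1| = 8 / 9.0554 ≈ 0.8835.

|H(j1)| ≈ 0.8835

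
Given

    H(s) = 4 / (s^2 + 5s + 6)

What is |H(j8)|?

Substitute s = j8: numerator = 4, denominator = -58 + j40.
|H(j8)| = |4| / |-58 + j40| = 4 / 70.456 ≈ 0.05677.

|H(j8)| ≈ 0.05677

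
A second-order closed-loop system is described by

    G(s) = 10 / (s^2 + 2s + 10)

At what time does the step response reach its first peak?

Comparing s^2 + 2s + 10 to s^2 + 2ζωₙs + ωₙ²: ωₙ = √10 ≈ 3.162 rad/s and ζ = 2/(2·√10) ≈ 0.3162.
ζωₙ = 2/2 = 1, so ω_d = ωₙ√(1−ζ²) = √(ωₙ² − (ζωₙ)²) = √(10 − 1²) = √9 = 3 rad/s.
t_p = π/ω_d = π/3 ≈ 1.047 s.

t_p ≈ 1.047 s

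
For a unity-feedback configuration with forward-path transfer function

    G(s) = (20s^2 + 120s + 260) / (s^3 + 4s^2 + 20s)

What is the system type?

Factor s from the denominator: s^3 + 4s^2 + 20s = s·(s^2 + 4s + 20).
There is 1 pole at the origin, so the system is Type 1.

Type 1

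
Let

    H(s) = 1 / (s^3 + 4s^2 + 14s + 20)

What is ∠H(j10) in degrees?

At s = j10: numerator = 1, denominator = -380 - j860.
∠H = ∠num − ∠den = 0° − (-113.84°) = 113.8°.

∠H(j10) ≈ 113.8°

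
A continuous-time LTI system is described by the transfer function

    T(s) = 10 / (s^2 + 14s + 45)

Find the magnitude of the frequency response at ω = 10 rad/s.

|T(j10)| ≈ 0.06648

Substitute s = j10: numerator = 10, denominator = -55 + j140.
|T(j10)| = |10| / |-55 + j140| = 10 / 150.42 ≈ 0.06648.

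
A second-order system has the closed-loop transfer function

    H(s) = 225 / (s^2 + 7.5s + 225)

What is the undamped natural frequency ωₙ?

Compare the denominator to the standard form s^2 + 2ζωₙs + ωₙ².
ωₙ² = 225, so ωₙ = 15 rad/s.

ωₙ = 15 rad/s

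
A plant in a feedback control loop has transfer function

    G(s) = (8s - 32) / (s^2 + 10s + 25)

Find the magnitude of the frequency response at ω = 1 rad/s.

Substitute s = j1: numerator = -32 + j8, denominator = 24 + j10.
|G(j1)| = |-32 + j8| / |24 + j10| = 32.985 / 26 ≈ 1.269.

|G(j1)| ≈ 1.269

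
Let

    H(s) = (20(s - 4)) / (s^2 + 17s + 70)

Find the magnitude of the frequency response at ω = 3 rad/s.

Substitute s = j3: numerator = -80 + j60, denominator = 61 + j51.
|H(j3)| = |-80 + j60| / |61 + j51| = 100 / 79.511 ≈ 1.258.

|H(j3)| ≈ 1.258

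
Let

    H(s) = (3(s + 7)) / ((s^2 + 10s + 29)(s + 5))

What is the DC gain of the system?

At s = 0 each factor (s + a) contributes a and each (s^2 + bs + c) contributes c.
H(0) = 3·(7) / ((29) · (5)) = 21/145 = 21/145.

H(0) = 21/145 ≈ 0.1448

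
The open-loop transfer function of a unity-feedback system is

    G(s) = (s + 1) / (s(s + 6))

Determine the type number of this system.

Type 1

The denominator has 1 factor of s at the origin (free integrator), so this is a Type 1 system.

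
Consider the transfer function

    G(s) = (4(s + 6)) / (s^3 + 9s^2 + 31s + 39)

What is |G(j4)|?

|G(j4)| ≈ 0.2385

Substitute s = j4: numerator = 24 + j16, denominator = -105 + j60.
|G(j4)| = |24 + j16| / |-105 + j60| = 28.844 / 120.93 ≈ 0.2385.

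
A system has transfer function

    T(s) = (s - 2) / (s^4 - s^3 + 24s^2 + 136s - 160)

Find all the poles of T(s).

The poles are the roots of the denominator s^4 - s^3 + 24s^2 + 136s - 160 = 0.
Trying s = -4: the polynomial evaluates to 0, so (s + 4) is a factor.
Dividing out leaves s^3 - 5s^2 + 44s - 40 = 0.
This factors further as (s^2 - 4s + 40)(s - 1) = 0.

s = 2 + 6j, 2 - 6j, -4, 1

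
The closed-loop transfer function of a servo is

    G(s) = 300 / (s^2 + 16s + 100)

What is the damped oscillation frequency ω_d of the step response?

ω_d = 6 rad/s

Comparing s^2 + 16s + 100 to s^2 + 2ζωₙs + ωₙ²: ωₙ = 10 rad/s and ζ = 16/(2·10) = 0.8.
ζωₙ = 16/2 = 8, so ω_d = ωₙ√(1−ζ²) = √(ωₙ² − (ζωₙ)²) = √(100 − 8²) = √36 = 6 rad/s.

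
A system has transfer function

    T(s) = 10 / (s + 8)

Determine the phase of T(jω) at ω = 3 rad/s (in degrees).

At s = j3: numerator = 10, denominator = 8 + j3.
∠T = ∠num − ∠den = 0° − (20.556°) = -20.56°.

∠T(j3) ≈ -20.56°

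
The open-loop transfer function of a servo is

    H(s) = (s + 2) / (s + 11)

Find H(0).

H(0) = 2/11 ≈ 0.1818

Set s = 0: H(0) = (2) / (11) = 2/11.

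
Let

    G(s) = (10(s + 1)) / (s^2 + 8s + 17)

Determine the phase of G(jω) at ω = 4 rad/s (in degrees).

At s = j4: numerator = 10 + j40, denominator = 1 + j32.
∠G = ∠num − ∠den = 75.964° − (88.210°) = -12.25°.

∠G(j4) ≈ -12.25°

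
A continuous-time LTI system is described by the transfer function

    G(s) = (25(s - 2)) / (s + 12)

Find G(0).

At s = 0 each factor (s + a) contributes a and each (s^2 + bs + c) contributes c.
G(0) = 25·(-2) / ((12)) = -50/12 = -25/6.

G(0) = -25/6 ≈ -4.167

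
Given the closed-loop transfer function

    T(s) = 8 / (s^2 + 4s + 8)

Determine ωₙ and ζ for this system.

Compare the denominator to the standard form s^2 + 2ζωₙs + ωₙ².
ωₙ² = 8, so ωₙ = √8 ≈ 2.828 rad/s.
2ζωₙ = 4, so ζ = 4/(2·√8) ≈ 0.7071.

ωₙ ≈ 2.828 rad/s, ζ ≈ 0.7071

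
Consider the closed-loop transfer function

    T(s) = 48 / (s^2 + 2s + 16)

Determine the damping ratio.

ζ = 0.25

Compare the denominator to the standard form s^2 + 2ζωₙs + ωₙ².
ωₙ² = 16, so ωₙ = 4 rad/s.
2ζωₙ = 2, so ζ = 2/(2·4) = 0.25.
With ζ = 0.25 the response is underdamped.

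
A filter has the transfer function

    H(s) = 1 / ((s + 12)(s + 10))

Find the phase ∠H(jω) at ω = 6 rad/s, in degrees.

∠H(j6) ≈ -57.53°

At s = j6: numerator = 1, denominator = 84 + j132.
∠H = ∠num − ∠den = 0° − (57.529°) = -57.53°.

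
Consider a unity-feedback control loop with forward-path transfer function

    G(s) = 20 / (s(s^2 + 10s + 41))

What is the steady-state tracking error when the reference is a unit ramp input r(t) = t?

G(s) has one pole at the origin.
This is a Type 1 system. Kv = lim_{s→0} s·G(s) = 20/41.
e_ss = 1/Kv = 1/(20/41) = 41/20 ≈ 2.050.

e_ss = 2.050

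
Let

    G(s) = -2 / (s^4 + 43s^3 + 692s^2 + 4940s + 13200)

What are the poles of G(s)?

The poles are the roots of the denominator s^4 + 43s^3 + 692s^2 + 4940s + 13200 = 0.
Trying s = -12: the polynomial evaluates to 0, so (s + 12) is a factor.
Dividing out leaves s^3 + 31s^2 + 320s + 1100 = 0.
This factors further as (s + 10)^2(s + 11) = 0.

s = -12, -10, -10, -11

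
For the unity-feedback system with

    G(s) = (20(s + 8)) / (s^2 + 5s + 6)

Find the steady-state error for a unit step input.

e_ss = 0.03614

G(s) has no poles at the origin.
This is a Type 0 system. Kp = lim_{s→0} G(s) = 160/6 = 80/3.
e_ss = 1/(1 + Kp) = 1/(1 + 80/3) = 3/83 ≈ 0.03614.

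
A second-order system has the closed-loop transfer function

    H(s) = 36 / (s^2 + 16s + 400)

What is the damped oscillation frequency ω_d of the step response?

Comparing s^2 + 16s + 400 to s^2 + 2ζωₙs + ωₙ²: ωₙ = 20 rad/s and ζ = 16/(2·20) = 0.4.
ζωₙ = 16/2 = 8, so ω_d = ωₙ√(1−ζ²) = √(ωₙ² − (ζωₙ)²) = √(400 − 8²) = √336 ≈ 18.33 rad/s.

ω_d ≈ 18.33 rad/s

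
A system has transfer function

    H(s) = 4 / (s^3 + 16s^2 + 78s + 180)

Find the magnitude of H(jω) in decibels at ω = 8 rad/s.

Substitute s = j8: numerator = 4, denominator = -844 + j112.
|H(j8)| = |4| / |-844 + j112| = 4 / 851.40 ≈ 0.004698.
In decibels: 20·log₁₀(0.004698) ≈ -46.6 dB.

|H(j8)|_dB ≈ -46.6 dB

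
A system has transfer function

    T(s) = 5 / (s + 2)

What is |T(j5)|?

|T(j5)| ≈ 0.9285

Substitute s = j5: numerator = 5, denominator = 2 + j5.
|T(j5)| = |5| / |2 + j5| = 5 / 5.3852 ≈ 0.9285.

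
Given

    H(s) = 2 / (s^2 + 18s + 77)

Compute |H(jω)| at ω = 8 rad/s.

Substitute s = j8: numerator = 2, denominator = 13 + j144.
|H(j8)| = |2| / |13 + j144| = 2 / 144.59 ≈ 0.01383.

|H(j8)| ≈ 0.01383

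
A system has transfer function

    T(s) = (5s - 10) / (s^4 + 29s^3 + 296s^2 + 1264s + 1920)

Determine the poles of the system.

The poles are the roots of the denominator s^4 + 29s^3 + 296s^2 + 1264s + 1920 = 0.
Trying s = -8: the polynomial evaluates to 0, so (s + 8) is a factor.
Dividing out leaves s^3 + 21s^2 + 128s + 240 = 0.
This factors further as (s + 5)(s + 12)(s + 4) = 0.

s = -8, -5, -12, -4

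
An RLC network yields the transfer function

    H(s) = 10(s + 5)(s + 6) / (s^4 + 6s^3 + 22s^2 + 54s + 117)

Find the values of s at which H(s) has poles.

The poles are the roots of the denominator s^4 + 6s^3 + 22s^2 + 54s + 117 = 0.
No real roots exist; factor into two real quadratics: (s^2 + 9)(s^2 + 6s + 13) = 0.
Each quadratic gives a conjugate pair via the quadratic formula.

s = ±3j, -3 ± 2j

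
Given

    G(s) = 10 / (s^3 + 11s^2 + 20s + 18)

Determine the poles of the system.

The poles are the roots of the denominator s^3 + 11s^2 + 20s + 18 = 0.
Trying s = -9: the polynomial evaluates to 0, so (s + 9) is a factor.
Dividing out leaves s^2 + 2s + 2 = 0.
The quadratic formula then gives s = -1 ± 1j.

s = -1 + j, -1 - j, -9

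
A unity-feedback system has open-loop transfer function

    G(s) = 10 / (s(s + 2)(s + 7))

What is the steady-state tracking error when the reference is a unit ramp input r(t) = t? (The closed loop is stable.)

e_ss = 1.400

G(s) has one pole at the origin.
This is a Type 1 system. Kv = lim_{s→0} s·G(s) = 10/14 = 5/7.
e_ss = 1/Kv = 1/(5/7) = 7/5 ≈ 1.400.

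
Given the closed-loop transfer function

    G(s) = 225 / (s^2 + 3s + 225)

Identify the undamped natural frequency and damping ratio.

ωₙ = 15 rad/s, ζ = 0.1

Compare the denominator to the standard form s^2 + 2ζωₙs + ωₙ².
ωₙ² = 225, so ωₙ = 15 rad/s.
2ζωₙ = 3, so ζ = 3/(2·15) = 0.1.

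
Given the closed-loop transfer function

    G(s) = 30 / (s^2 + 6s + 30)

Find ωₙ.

Compare the denominator to the standard form s^2 + 2ζωₙs + ωₙ².
ωₙ² = 30, so ωₙ = √30 ≈ 5.477 rad/s.

ωₙ ≈ 5.477 rad/s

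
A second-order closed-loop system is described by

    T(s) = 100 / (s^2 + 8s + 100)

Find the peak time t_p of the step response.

t_p ≈ 0.3428 s

Comparing s^2 + 8s + 100 to s^2 + 2ζωₙs + ωₙ²: ωₙ = 10 rad/s and ζ = 8/(2·10) = 0.4.
ζωₙ = 8/2 = 4, so ω_d = ωₙ√(1−ζ²) = √(ωₙ² − (ζωₙ)²) = √(100 − 4²) = √84 ≈ 9.165 rad/s.
t_p = π/ω_d = π/9.165 ≈ 0.3428 s.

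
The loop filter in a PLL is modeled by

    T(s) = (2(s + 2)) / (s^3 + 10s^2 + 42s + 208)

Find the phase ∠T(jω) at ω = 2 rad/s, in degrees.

∠T(j2) ≈ 20.66°

At s = j2: numerator = 4 + j4, denominator = 168 + j76.
∠T = ∠num − ∠den = 45° − (24.341°) = 20.66°.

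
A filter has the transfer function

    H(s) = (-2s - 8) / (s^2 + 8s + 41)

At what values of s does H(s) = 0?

s = -4

Set the numerator to zero: -2s - 8 = 0, i.e. -2·(s + 4) = 0.
So s = -4.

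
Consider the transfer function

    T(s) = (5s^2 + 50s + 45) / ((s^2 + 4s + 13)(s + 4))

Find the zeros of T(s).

s = -9, -1

Set the numerator to zero: 5s^2 + 50s + 45 = 0, i.e. 5·(s^2 + 10s + 9) = 0.
Factoring: (s + 9)(s + 1) = 0.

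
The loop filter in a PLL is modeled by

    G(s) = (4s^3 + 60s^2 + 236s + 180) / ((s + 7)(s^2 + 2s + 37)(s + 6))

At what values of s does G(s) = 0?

s = -9, -5, -1

Set the numerator to zero: 4s^3 + 60s^2 + 236s + 180 = 0, i.e. 4·(s^3 + 15s^2 + 59s + 45) = 0.
Factoring: (s + 9)(s + 5)(s + 1) = 0.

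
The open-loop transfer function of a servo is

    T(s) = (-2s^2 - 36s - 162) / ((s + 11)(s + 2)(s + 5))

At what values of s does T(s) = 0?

Set the numerator to zero: -2s^2 - 36s - 162 = 0, i.e. -2·(s^2 + 18s + 81) = 0.
Factoring: (s + 9)^2 = 0.

s = -9, -9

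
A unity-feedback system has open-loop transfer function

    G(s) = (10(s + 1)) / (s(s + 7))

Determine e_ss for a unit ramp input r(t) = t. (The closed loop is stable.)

G(s) has one pole at the origin.
This is a Type 1 system. Kv = lim_{s→0} s·G(s) = 10/7.
e_ss = 1/Kv = 1/(10/7) = 7/10 ≈ 0.7000.

e_ss = 0.7000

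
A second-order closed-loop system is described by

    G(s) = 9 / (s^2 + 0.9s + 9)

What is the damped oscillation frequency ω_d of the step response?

Comparing s^2 + 0.9s + 9 to s^2 + 2ζωₙs + ωₙ²: ωₙ = 3 rad/s and ζ = 0.9/(2·3) = 0.15.
ζωₙ = 0.9/2 = 0.45, so ω_d = ωₙ√(1−ζ²) = √(ωₙ² − (ζωₙ)²) = √(9 − 0.45²) = √8.7975 ≈ 2.966 rad/s.

ω_d ≈ 2.966 rad/s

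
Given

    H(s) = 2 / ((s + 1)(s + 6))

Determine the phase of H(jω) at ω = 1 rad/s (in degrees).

At s = j1: numerator = 2, denominator = 5 + j7.
∠H = ∠num − ∠den = 0° − (54.462°) = -54.46°.

∠H(j1) ≈ -54.46°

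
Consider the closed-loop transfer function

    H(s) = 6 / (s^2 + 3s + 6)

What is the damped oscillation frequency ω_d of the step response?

ω_d ≈ 1.936 rad/s

Comparing s^2 + 3s + 6 to s^2 + 2ζωₙs + ωₙ²: ωₙ = √6 ≈ 2.449 rad/s and ζ = 3/(2·√6) ≈ 0.6124.
ζωₙ = 3/2 = 1.5, so ω_d = ωₙ√(1−ζ²) = √(ωₙ² − (ζωₙ)²) = √(6 − 1.5²) = √3.75 ≈ 1.936 rad/s.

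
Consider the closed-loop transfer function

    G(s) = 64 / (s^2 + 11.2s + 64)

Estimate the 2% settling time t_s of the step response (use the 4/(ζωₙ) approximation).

t_s ≈ 0.7143 s

Comparing s^2 + 11.2s + 64 to s^2 + 2ζωₙs + ωₙ²: ωₙ = 8 rad/s and ζ = 11.2/(2·8) = 0.7.
ζωₙ = 11.2/2 = 5.6, so t_s ≈ 4/(ζωₙ) = 4/5.6 ≈ 0.7143 s.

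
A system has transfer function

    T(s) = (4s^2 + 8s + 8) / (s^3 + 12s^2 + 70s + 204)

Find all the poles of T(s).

The poles are the roots of the denominator s^3 + 12s^2 + 70s + 204 = 0.
Trying s = -6: the polynomial evaluates to 0, so (s + 6) is a factor.
Dividing out leaves s^2 + 6s + 34 = 0.
The quadratic formula then gives s = -3 ± 5j.

s = -6, -3 + 5j, -3 - 5j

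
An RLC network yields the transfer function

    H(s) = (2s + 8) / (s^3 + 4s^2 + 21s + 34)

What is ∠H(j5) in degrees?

∠H(j5) ≈ -145.5°

At s = j5: numerator = 8 + j10, denominator = -66 - j20.
∠H = ∠num − ∠den = 51.340° − (-163.14°) = 214.5°, which wraps to -145.5°.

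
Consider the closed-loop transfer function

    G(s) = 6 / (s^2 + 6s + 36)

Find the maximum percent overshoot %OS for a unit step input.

%OS ≈ 16.3%

Comparing s^2 + 6s + 36 to s^2 + 2ζωₙs + ωₙ²: ωₙ = 6 rad/s and ζ = 6/(2·6) = 0.5.
%OS = 100·exp(−πζ/√(1−ζ²)) = 100·exp(−π·0.5/√(1−0.5²)) ≈ 16.3%.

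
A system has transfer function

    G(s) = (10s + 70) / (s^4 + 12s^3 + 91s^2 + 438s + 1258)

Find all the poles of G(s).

s = -1 ± 6j, -5 ± 3j

The poles are the roots of the denominator s^4 + 12s^3 + 91s^2 + 438s + 1258 = 0.
No real roots exist; factor into two real quadratics: (s^2 + 2s + 37)(s^2 + 10s + 34) = 0.
Each quadratic gives a conjugate pair via the quadratic formula.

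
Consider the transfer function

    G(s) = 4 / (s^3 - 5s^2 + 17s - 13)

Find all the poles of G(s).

The poles are the roots of the denominator s^3 - 5s^2 + 17s - 13 = 0.
Trying s = 1: the polynomial evaluates to 0, so (s - 1) is a factor.
Dividing out leaves s^2 - 4s + 13 = 0.
The quadratic formula then gives s = 2 ± 3j.

s = 2 ± 3j, 1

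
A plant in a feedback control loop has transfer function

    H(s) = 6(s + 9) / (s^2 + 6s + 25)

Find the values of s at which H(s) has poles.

s = -3 ± 4j

The poles are the roots of the denominator s^2 + 6s + 25 = 0.
Using the quadratic formula: s = (-6 ± √(-64))/2 = -3 ± 4j.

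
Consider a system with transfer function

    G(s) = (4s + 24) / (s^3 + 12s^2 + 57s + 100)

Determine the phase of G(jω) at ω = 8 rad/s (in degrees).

∠G(j8) ≈ -131.7°

At s = j8: numerator = 24 + j32, denominator = -668 - j56.
∠G = ∠num − ∠den = 53.130° − (-175.21°) = 228.3°, which wraps to -131.7°.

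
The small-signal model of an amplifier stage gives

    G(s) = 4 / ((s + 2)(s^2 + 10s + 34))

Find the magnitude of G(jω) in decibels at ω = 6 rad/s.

Substitute s = j6: numerator = 4, denominator = -364 + j108.
|G(j6)| = |4| / |-364 + j108| = 4 / 379.68 ≈ 0.01054.
In decibels: 20·log₁₀(0.01054) ≈ -39.5 dB.

|G(j6)|_dB ≈ -39.5 dB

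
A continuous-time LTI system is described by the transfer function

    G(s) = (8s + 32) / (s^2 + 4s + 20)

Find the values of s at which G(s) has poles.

The poles are the roots of the denominator s^2 + 4s + 20 = 0.
Using the quadratic formula: s = (-4 ± √(-64))/2 = -2 ± 4j.

s = -2 ± 4j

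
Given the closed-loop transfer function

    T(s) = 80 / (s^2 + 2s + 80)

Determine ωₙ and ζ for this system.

Compare the denominator to the standard form s^2 + 2ζωₙs + ωₙ².
ωₙ² = 80, so ωₙ = √80 ≈ 8.944 rad/s.
2ζωₙ = 2, so ζ = 2/(2·√80) ≈ 0.1118.

ωₙ ≈ 8.944 rad/s, ζ ≈ 0.1118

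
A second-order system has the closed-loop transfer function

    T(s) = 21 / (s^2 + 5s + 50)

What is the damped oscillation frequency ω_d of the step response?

ω_d ≈ 6.614 rad/s

Comparing s^2 + 5s + 50 to s^2 + 2ζωₙs + ωₙ²: ωₙ = √50 ≈ 7.071 rad/s and ζ = 5/(2·√50) ≈ 0.3536.
ζωₙ = 5/2 = 2.5, so ω_d = ωₙ√(1−ζ²) = √(ωₙ² − (ζωₙ)²) = √(50 − 2.5²) = √43.75 ≈ 6.614 rad/s.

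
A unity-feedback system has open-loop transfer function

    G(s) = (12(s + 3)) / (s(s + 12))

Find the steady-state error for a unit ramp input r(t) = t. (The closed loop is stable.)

e_ss = 0.3333

G(s) has one pole at the origin.
This is a Type 1 system. Kv = lim_{s→0} s·G(s) = 36/12 = 3.
e_ss = 1/Kv = 1/(3) = 1/3 ≈ 0.3333.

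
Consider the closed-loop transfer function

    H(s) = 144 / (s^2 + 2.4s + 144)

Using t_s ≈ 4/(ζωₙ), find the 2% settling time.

t_s ≈ 3.333 s

Comparing s^2 + 2.4s + 144 to s^2 + 2ζωₙs + ωₙ²: ωₙ = 12 rad/s and ζ = 2.4/(2·12) = 0.1.
ζωₙ = 2.4/2 = 1.2, so t_s ≈ 4/(ζωₙ) = 4/1.2 ≈ 3.333 s.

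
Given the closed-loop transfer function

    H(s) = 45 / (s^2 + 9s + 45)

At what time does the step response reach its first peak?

Comparing s^2 + 9s + 45 to s^2 + 2ζωₙs + ωₙ²: ωₙ = √45 ≈ 6.708 rad/s and ζ = 9/(2·√45) ≈ 0.6708.
ζωₙ = 9/2 = 4.5, so ω_d = ωₙ√(1−ζ²) = √(ωₙ² − (ζωₙ)²) = √(45 − 4.5²) = √24.75 ≈ 4.975 rad/s.
t_p = π/ω_d = π/4.975 ≈ 0.6315 s.

t_p ≈ 0.6315 s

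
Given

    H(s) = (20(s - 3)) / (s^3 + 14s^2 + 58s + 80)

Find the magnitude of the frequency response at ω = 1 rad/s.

|H(j1)| ≈ 0.7252

Substitute s = j1: numerator = -60 + j20, denominator = 66 + j57.
|H(j1)| = |-60 + j20| / |66 + j57| = 63.246 / 87.207 ≈ 0.7252.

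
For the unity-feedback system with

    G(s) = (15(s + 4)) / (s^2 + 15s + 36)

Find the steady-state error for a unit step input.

G(s) has no poles at the origin.
This is a Type 0 system. Kp = lim_{s→0} G(s) = 60/36 = 5/3.
e_ss = 1/(1 + Kp) = 1/(1 + 5/3) = 3/8 ≈ 0.3750.

e_ss = 0.3750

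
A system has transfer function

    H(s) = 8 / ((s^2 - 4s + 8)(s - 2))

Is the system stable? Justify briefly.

The poles can be read from the denominator factors: s = 2 ± 2j, 2.
Since the pole(s) at s = 2 + 2j, 2 - 2j, 2 lie in the right half-plane, the system is unstable.

unstable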